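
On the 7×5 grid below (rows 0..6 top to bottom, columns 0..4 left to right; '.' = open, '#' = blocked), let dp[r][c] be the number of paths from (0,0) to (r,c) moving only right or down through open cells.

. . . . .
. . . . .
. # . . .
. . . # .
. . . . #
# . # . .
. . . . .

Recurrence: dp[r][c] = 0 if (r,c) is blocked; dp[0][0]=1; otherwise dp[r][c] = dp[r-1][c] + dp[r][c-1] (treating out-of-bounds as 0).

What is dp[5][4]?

r\c   0   1   2   3   4
  0   1   1   1   1   1
  1   1   2   3   4   5
  2   1   0   3   7  12
  3   1   1   4   0  12
  4   1   2   6   6   0
  5   0   2   0   6   6
  6   0   2   2   8  14

6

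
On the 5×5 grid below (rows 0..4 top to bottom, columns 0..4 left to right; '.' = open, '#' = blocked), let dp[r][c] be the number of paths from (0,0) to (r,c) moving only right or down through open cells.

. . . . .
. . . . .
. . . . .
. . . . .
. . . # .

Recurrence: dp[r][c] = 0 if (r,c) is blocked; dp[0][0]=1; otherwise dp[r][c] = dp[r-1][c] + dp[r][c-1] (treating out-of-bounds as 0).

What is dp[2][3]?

10

r\c   0   1   2   3   4
  0   1   1   1   1   1
  1   1   2   3   4   5
  2   1   3   6  10  15
  3   1   4  10  20  35
  4   1   5  15   0  35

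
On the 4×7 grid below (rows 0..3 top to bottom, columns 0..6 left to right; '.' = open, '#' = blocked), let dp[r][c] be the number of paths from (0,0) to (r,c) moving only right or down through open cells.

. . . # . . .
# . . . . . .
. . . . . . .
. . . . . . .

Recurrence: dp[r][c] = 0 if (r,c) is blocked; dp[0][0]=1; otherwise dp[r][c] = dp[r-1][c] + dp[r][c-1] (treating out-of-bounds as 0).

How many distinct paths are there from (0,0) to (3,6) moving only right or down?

r\c   0   1   2   3   4   5   6
  0   1   1   1   0   0   0   0
  1   0   1   2   2   2   2   2
  2   0   1   3   5   7   9  11
  3   0   1   4   9  16  25  36

36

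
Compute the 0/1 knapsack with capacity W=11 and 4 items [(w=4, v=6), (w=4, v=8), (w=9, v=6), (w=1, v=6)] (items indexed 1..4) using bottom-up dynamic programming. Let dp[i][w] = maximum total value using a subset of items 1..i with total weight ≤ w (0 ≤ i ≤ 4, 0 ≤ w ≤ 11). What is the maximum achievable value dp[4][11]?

20

i\w   0   1   2   3   4   5   6   7   8   9  10  11
  0   0   0   0   0   0   0   0   0   0   0   0   0
  1   0   0   0   0   6   6   6   6   6   6   6   6
  2   0   0   0   0   8   8   8   8  14  14  14  14
  3   0   0   0   0   8   8   8   8  14  14  14  14
  4   0   6   6   6   8  14  14  14  14  20  20  20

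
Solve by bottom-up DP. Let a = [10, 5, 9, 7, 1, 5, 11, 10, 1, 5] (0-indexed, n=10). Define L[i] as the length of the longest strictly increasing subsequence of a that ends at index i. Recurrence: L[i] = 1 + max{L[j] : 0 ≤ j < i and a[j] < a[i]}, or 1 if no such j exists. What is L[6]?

   i    0    1    2    3    4    5    6    7    8    9
a[i]   10    5    9    7    1    5   11   10    1    5
L[i]    1    1    2    2    1    2    3    3    1    2

3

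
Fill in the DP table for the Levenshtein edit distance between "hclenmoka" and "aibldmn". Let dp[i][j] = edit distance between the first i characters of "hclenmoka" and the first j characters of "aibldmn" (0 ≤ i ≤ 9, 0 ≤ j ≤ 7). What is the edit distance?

8

   ''  a  i  b  l  d  m  n
''  0  1  2  3  4  5  6  7
 h  1  1  2  3  4  5  6  7
 c  2  2  2  3  4  5  6  7
 l  3  3  3  3  3  4  5  6
 e  4  4  4  4  4  4  5  6
 n  5  5  5  5  5  5  5  5
 m  6  6  6  6  6  6  5  6
 o  7  7  7  7  7  7  6  6
 k  8  8  8  8  8  8  7  7
 a  9  8  9  9  9  9  8  8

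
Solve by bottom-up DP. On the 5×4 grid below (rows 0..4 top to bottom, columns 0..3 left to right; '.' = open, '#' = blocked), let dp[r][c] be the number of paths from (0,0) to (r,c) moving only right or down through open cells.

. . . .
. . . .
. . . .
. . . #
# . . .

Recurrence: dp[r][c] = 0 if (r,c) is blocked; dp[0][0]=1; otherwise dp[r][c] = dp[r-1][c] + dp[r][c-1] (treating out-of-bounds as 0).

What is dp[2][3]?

10

r\c   0   1   2   3
  0   1   1   1   1
  1   1   2   3   4
  2   1   3   6  10
  3   1   4  10   0
  4   0   4  14  14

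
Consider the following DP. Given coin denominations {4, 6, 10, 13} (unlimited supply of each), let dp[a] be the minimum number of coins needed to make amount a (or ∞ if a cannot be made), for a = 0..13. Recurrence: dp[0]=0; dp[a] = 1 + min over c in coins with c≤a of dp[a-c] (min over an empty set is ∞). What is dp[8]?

 a  0  1  2  3  4  5  6  7  8  9 10 11 12 13
dp  0  -  -  -  1  -  1  -  2  -  1  -  2  1
(- denotes ∞ / unreachable)

2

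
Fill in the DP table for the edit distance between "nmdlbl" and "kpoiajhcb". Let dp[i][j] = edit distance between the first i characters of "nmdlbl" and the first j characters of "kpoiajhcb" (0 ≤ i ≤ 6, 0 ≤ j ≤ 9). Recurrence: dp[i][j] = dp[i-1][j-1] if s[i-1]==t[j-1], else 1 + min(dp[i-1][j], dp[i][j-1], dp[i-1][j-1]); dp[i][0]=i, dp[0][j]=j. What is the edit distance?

   ''  k  p  o  i  a  j  h  c  b
''  0  1  2  3  4  5  6  7  8  9
 n  1  1  2  3  4  5  6  7  8  9
 m  2  2  2  3  4  5  6  7  8  9
 d  3  3  3  3  4  5  6  7  8  9
 l  4  4  4  4  4  5  6  7  8  9
 b  5  5  5  5  5  5  6  7  8  8
 l  6  6  6  6  6  6  6  7  8  9

9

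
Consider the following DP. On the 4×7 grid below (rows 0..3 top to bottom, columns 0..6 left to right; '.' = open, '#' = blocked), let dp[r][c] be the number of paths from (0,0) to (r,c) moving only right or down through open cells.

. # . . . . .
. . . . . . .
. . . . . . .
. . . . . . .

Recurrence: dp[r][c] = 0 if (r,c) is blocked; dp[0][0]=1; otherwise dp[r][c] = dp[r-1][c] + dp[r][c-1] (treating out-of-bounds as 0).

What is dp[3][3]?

10

r\c   0   1   2   3   4   5   6
  0   1   0   0   0   0   0   0
  1   1   1   1   1   1   1   1
  2   1   2   3   4   5   6   7
  3   1   3   6  10  15  21  28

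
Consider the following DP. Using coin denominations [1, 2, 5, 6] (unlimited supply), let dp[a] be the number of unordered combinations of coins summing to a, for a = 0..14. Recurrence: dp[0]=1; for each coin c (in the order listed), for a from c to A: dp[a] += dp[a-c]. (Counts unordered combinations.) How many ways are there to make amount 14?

25

after  coin     0     1     2     3     4     5     6     7     8     9    10    11    12    13    14
          1     1     1     1     1     1     1     1     1     1     1     1     1     1     1     1
          2     1     1     2     2     3     3     4     4     5     5     6     6     7     7     8
          5     1     1     2     2     3     4     5     6     7     8    10    11    13    14    16
          6     1     1     2     2     3     4     6     7     9    10    13    15    19    21    25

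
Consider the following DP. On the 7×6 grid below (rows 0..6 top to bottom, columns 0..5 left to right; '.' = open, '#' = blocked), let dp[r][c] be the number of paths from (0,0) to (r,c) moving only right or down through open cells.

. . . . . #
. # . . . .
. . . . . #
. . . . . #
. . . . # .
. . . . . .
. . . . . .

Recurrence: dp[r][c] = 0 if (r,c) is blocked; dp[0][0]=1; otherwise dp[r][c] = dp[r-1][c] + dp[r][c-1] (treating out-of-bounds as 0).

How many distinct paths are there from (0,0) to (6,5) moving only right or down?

94

r\c   0   1   2   3   4   5
  0   1   1   1   1   1   0
  1   1   0   1   2   3   3
  2   1   1   2   4   7   0
  3   1   2   4   8  15   0
  4   1   3   7  15   0   0
  5   1   4  11  26  26  26
  6   1   5  16  42  68  94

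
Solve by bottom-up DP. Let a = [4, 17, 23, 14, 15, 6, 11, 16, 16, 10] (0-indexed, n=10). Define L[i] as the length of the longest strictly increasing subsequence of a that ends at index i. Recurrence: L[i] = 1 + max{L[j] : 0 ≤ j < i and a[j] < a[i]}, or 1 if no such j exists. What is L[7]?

   i    0    1    2    3    4    5    6    7    8    9
a[i]    4   17   23   14   15    6   11   16   16   10
L[i]    1    2    3    2    3    2    3    4    4    3

4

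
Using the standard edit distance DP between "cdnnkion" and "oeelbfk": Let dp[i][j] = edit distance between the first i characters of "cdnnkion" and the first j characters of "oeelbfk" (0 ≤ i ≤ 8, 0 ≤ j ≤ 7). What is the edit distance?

   ''  o  e  e  l  b  f  k
''  0  1  2  3  4  5  6  7
 c  1  1  2  3  4  5  6  7
 d  2  2  2  3  4  5  6  7
 n  3  3  3  3  4  5  6  7
 n  4  4  4  4  4  5  6  7
 k  5  5  5  5  5  5  6  6
 i  6  6  6  6  6  6  6  7
 o  7  6  7  7  7  7  7  7
 n  8  7  7  8  8  8  8  8

8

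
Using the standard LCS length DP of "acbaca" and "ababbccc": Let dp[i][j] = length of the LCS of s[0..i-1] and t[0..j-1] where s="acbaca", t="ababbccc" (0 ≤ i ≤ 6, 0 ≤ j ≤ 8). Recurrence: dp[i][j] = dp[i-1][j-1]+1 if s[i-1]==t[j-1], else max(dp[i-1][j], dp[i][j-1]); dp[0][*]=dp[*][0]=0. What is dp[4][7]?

   ''  a  b  a  b  b  c  c  c
''  0  0  0  0  0  0  0  0  0
 a  0  1  1  1  1  1  1  1  1
 c  0  1  1  1  1  1  2  2  2
 b  0  1  2  2  2  2  2  2  2
 a  0  1  2  3  3  3  3  3  3
 c  0  1  2  3  3  3  4  4  4
 a  0  1  2  3  3  3  4  4  4

3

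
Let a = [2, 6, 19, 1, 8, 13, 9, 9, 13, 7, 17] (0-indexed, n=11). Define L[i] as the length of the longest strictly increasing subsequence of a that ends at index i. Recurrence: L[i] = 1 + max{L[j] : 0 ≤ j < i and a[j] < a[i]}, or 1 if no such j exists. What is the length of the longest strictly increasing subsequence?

   i    0    1    2    3    4    5    6    7    8    9   10
a[i]    2    6   19    1    8   13    9    9   13    7   17
L[i]    1    2    3    1    3    4    4    4    5    3    6

6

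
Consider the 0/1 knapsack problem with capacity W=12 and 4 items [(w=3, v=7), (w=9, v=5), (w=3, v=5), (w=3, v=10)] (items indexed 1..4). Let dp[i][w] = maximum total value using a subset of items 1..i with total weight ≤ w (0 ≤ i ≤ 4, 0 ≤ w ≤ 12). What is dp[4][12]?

22

i\w   0   1   2   3   4   5   6   7   8   9  10  11  12
  0   0   0   0   0   0   0   0   0   0   0   0   0   0
  1   0   0   0   7   7   7   7   7   7   7   7   7   7
  2   0   0   0   7   7   7   7   7   7   7   7   7  12
  3   0   0   0   7   7   7  12  12  12  12  12  12  12
  4   0   0   0  10  10  10  17  17  17  22  22  22  22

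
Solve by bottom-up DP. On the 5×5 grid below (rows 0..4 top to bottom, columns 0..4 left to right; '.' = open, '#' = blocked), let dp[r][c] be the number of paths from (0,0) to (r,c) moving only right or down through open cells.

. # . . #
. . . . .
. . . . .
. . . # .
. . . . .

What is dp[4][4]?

15

r\c   0   1   2   3   4
  0   1   0   0   0   0
  1   1   1   1   1   1
  2   1   2   3   4   5
  3   1   3   6   0   5
  4   1   4  10  10  15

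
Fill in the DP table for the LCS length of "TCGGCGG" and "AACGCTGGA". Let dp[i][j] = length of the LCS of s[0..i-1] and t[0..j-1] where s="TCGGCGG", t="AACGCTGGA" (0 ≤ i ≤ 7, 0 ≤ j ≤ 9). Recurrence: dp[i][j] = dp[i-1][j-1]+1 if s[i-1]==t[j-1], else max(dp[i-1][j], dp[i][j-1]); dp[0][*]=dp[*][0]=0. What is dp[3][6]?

2

   ''  A  A  C  G  C  T  G  G  A
''  0  0  0  0  0  0  0  0  0  0
 T  0  0  0  0  0  0  1  1  1  1
 C  0  0  0  1  1  1  1  1  1  1
 G  0  0  0  1  2  2  2  2  2  2
 G  0  0  0  1  2  2  2  3  3  3
 C  0  0  0  1  2  3  3  3  3  3
 G  0  0  0  1  2  3  3  4  4  4
 G  0  0  0  1  2  3  3  4  5  5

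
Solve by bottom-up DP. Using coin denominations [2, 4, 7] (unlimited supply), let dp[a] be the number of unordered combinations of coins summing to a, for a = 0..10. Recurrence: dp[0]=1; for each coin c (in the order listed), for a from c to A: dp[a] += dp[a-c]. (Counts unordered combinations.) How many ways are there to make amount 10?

after  coin     0     1     2     3     4     5     6     7     8     9    10
          2     1     0     1     0     1     0     1     0     1     0     1
          4     1     0     1     0     2     0     2     0     3     0     3
          7     1     0     1     0     2     0     2     1     3     1     3

3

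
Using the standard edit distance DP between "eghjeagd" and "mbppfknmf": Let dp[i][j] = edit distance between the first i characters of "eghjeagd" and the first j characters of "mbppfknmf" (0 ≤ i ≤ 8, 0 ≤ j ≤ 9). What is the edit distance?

   ''  m  b  p  p  f  k  n  m  f
''  0  1  2  3  4  5  6  7  8  9
 e  1  1  2  3  4  5  6  7  8  9
 g  2  2  2  3  4  5  6  7  8  9
 h  3  3  3  3  4  5  6  7  8  9
 j  4  4  4  4  4  5  6  7  8  9
 e  5  5  5  5  5  5  6  7  8  9
 a  6  6  6  6  6  6  6  7  8  9
 g  7  7  7  7  7  7  7  7  8  9
 d  8  8  8  8  8  8  8  8  8  9

9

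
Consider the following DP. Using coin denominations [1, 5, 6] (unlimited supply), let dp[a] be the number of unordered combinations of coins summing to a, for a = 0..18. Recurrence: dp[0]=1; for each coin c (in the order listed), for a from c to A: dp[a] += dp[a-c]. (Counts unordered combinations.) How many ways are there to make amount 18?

after  coin     0     1     2     3     4     5     6     7     8     9    10    11    12    13    14    15    16    17    18
          1     1     1     1     1     1     1     1     1     1     1     1     1     1     1     1     1     1     1     1
          5     1     1     1     1     1     2     2     2     2     2     3     3     3     3     3     4     4     4     4
          6     1     1     1     1     1     2     3     3     3     3     4     5     6     6     6     7     8     9    10

10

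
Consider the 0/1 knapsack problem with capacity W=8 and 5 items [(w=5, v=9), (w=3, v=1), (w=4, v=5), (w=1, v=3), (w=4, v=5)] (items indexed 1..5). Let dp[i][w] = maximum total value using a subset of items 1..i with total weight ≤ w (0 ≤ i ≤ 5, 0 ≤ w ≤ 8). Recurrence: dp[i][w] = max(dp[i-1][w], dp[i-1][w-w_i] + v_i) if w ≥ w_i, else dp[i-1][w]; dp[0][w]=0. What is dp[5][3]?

3

i\w   0   1   2   3   4   5   6   7   8
  0   0   0   0   0   0   0   0   0   0
  1   0   0   0   0   0   9   9   9   9
  2   0   0   0   1   1   9   9   9  10
  3   0   0   0   1   5   9   9   9  10
  4   0   3   3   3   5   9  12  12  12
  5   0   3   3   3   5   9  12  12  12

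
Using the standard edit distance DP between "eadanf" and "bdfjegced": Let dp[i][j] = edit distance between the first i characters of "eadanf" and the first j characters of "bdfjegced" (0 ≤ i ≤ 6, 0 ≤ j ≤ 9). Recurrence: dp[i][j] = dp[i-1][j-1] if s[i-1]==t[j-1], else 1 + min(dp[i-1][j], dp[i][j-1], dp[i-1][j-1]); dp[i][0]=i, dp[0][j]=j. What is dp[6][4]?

5

   ''  b  d  f  j  e  g  c  e  d
''  0  1  2  3  4  5  6  7  8  9
 e  1  1  2  3  4  4  5  6  7  8
 a  2  2  2  3  4  5  5  6  7  8
 d  3  3  2  3  4  5  6  6  7  7
 a  4  4  3  3  4  5  6  7  7  8
 n  5  5  4  4  4  5  6  7  8  8
 f  6  6  5  4  5  5  6  7  8  9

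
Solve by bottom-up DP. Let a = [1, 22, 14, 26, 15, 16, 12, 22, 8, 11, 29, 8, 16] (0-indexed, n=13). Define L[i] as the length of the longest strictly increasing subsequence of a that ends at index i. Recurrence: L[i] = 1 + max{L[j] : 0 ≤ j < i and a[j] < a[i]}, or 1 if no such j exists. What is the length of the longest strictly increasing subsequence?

   i    0    1    2    3    4    5    6    7    8    9   10   11   12
a[i]    1   22   14   26   15   16   12   22    8   11   29    8   16
L[i]    1    2    2    3    3    4    2    5    2    3    6    2    4

6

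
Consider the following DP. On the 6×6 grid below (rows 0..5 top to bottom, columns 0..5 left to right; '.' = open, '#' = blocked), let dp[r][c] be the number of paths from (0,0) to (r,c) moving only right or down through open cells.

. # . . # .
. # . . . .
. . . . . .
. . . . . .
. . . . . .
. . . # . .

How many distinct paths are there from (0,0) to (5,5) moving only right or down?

r\c   0   1   2   3   4   5
  0   1   0   0   0   0   0
  1   1   0   0   0   0   0
  2   1   1   1   1   1   1
  3   1   2   3   4   5   6
  4   1   3   6  10  15  21
  5   1   4  10   0  15  36

36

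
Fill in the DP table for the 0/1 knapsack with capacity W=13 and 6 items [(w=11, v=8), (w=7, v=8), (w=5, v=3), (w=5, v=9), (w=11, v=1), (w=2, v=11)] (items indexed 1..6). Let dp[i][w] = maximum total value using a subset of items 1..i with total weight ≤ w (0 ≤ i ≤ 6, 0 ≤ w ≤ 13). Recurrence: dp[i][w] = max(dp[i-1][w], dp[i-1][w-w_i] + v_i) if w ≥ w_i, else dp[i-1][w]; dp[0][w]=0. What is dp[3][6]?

i\w   0   1   2   3   4   5   6   7   8   9  10  11  12  13
  0   0   0   0   0   0   0   0   0   0   0   0   0   0   0
  1   0   0   0   0   0   0   0   0   0   0   0   8   8   8
  2   0   0   0   0   0   0   0   8   8   8   8   8   8   8
  3   0   0   0   0   0   3   3   8   8   8   8   8  11  11
  4   0   0   0   0   0   9   9   9   9   9  12  12  17  17
  5   0   0   0   0   0   9   9   9   9   9  12  12  17  17
  6   0   0  11  11  11  11  11  20  20  20  20  20  23  23

3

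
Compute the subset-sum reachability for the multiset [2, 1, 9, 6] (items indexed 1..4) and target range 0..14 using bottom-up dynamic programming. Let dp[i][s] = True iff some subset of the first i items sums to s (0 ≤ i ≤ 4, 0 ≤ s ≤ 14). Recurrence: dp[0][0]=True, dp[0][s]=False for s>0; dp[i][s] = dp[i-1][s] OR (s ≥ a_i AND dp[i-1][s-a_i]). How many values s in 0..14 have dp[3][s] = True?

i\s   0   1   2   3   4   5   6   7   8   9  10  11  12  13  14
  0   T   F   F   F   F   F   F   F   F   F   F   F   F   F   F
  1   T   F   T   F   F   F   F   F   F   F   F   F   F   F   F
  2   T   T   T   T   F   F   F   F   F   F   F   F   F   F   F
  3   T   T   T   T   F   F   F   F   F   T   T   T   T   F   F
  4   T   T   T   T   F   F   T   T   T   T   T   T   T   F   F

8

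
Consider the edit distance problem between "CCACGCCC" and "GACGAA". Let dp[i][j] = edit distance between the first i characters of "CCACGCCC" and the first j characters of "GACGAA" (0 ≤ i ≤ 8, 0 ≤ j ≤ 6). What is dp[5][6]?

   ''  G  A  C  G  A  A
''  0  1  2  3  4  5  6
 C  1  1  2  2  3  4  5
 C  2  2  2  2  3  4  5
 A  3  3  2  3  3  3  4
 C  4  4  3  2  3  4  4
 G  5  4  4  3  2  3  4
 C  6  5  5  4  3  3  4
 C  7  6  6  5  4  4  4
 C  8  7  7  6  5  5  5

4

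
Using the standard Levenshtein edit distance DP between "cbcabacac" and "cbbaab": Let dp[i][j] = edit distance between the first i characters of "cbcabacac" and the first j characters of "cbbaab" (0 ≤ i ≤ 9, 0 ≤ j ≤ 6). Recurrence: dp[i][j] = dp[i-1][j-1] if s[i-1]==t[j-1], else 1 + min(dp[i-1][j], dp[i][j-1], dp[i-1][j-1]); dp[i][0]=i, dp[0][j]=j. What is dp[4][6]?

3

   ''  c  b  b  a  a  b
''  0  1  2  3  4  5  6
 c  1  0  1  2  3  4  5
 b  2  1  0  1  2  3  4
 c  3  2  1  1  2  3  4
 a  4  3  2  2  1  2  3
 b  5  4  3  2  2  2  2
 a  6  5  4  3  2  2  3
 c  7  6  5  4  3  3  3
 a  8  7  6  5  4  3  4
 c  9  8  7  6  5  4  4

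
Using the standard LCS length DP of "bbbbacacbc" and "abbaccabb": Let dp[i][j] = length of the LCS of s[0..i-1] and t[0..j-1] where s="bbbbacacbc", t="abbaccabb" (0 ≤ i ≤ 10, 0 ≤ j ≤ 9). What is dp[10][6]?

   ''  a  b  b  a  c  c  a  b  b
''  0  0  0  0  0  0  0  0  0  0
 b  0  0  1  1  1  1  1  1  1  1
 b  0  0  1  2  2  2  2  2  2  2
 b  0  0  1  2  2  2  2  2  3  3
 b  0  0  1  2  2  2  2  2  3  4
 a  0  1  1  2  3  3  3  3  3  4
 c  0  1  1  2  3  4  4  4  4  4
 a  0  1  1  2  3  4  4  5  5  5
 c  0  1  1  2  3  4  5  5  5  5
 b  0  1  2  2  3  4  5  5  6  6
 c  0  1  2  2  3  4  5  5  6  6

5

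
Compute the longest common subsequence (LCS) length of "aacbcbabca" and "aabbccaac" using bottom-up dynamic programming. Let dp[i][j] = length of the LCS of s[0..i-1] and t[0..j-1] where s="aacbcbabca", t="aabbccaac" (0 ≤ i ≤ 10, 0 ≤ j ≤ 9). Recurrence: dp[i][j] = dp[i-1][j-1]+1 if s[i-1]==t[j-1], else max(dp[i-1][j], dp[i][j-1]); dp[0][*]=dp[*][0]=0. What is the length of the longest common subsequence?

   ''  a  a  b  b  c  c  a  a  c
''  0  0  0  0  0  0  0  0  0  0
 a  0  1  1  1  1  1  1  1  1  1
 a  0  1  2  2  2  2  2  2  2  2
 c  0  1  2  2  2  3  3  3  3  3
 b  0  1  2  3  3  3  3  3  3  3
 c  0  1  2  3  3  4  4  4  4  4
 b  0  1  2  3  4  4  4  4  4  4
 a  0  1  2  3  4  4  4  5  5  5
 b  0  1  2  3  4  4  4  5  5  5
 c  0  1  2  3  4  5  5  5  5  6
 a  0  1  2  3  4  5  5  6  6  6

6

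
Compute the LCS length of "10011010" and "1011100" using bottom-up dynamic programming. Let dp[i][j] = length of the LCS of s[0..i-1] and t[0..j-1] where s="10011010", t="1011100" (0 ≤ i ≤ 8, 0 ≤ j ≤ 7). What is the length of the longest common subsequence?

6

   ''  1  0  1  1  1  0  0
''  0  0  0  0  0  0  0  0
 1  0  1  1  1  1  1  1  1
 0  0  1  2  2  2  2  2  2
 0  0  1  2  2  2  2  3  3
 1  0  1  2  3  3  3  3  3
 1  0  1  2  3  4  4  4  4
 0  0  1  2  3  4  4  5  5
 1  0  1  2  3  4  5  5  5
 0  0  1  2  3  4  5  6  6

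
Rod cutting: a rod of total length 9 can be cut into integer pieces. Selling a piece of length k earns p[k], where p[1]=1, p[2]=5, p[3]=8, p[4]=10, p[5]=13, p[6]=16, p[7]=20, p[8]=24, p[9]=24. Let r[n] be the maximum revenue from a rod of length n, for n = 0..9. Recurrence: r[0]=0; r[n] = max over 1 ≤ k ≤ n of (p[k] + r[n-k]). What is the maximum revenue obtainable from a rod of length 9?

   n    0    1    2    3    4    5    6    7    8    9
r[n]    0    1    5    8   10   13   16   20   24   25

25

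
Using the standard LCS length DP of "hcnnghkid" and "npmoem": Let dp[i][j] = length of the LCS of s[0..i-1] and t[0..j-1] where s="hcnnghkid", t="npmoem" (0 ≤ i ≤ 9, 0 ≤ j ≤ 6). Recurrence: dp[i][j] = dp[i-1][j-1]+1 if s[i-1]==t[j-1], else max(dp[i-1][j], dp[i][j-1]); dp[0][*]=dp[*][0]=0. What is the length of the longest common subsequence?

   ''  n  p  m  o  e  m
''  0  0  0  0  0  0  0
 h  0  0  0  0  0  0  0
 c  0  0  0  0  0  0  0
 n  0  1  1  1  1  1  1
 n  0  1  1  1  1  1  1
 g  0  1  1  1  1  1  1
 h  0  1  1  1  1  1  1
 k  0  1  1  1  1  1  1
 i  0  1  1  1  1  1  1
 d  0  1  1  1  1  1  1

1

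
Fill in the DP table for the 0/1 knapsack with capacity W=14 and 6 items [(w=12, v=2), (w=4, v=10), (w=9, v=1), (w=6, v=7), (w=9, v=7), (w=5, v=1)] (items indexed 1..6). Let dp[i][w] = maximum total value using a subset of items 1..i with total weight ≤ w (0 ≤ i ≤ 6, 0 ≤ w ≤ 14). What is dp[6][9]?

i\w   0   1   2   3   4   5   6   7   8   9  10  11  12  13  14
  0   0   0   0   0   0   0   0   0   0   0   0   0   0   0   0
  1   0   0   0   0   0   0   0   0   0   0   0   0   2   2   2
  2   0   0   0   0  10  10  10  10  10  10  10  10  10  10  10
  3   0   0   0   0  10  10  10  10  10  10  10  10  10  11  11
  4   0   0   0   0  10  10  10  10  10  10  17  17  17  17  17
  5   0   0   0   0  10  10  10  10  10  10  17  17  17  17  17
  6   0   0   0   0  10  10  10  10  10  11  17  17  17  17  17

11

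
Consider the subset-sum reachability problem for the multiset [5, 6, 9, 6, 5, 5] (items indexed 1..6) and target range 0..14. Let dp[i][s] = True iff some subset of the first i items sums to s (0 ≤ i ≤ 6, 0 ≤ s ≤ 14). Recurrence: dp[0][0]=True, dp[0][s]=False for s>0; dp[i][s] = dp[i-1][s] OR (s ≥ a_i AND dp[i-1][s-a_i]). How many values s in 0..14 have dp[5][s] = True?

i\s   0   1   2   3   4   5   6   7   8   9  10  11  12  13  14
  0   T   F   F   F   F   F   F   F   F   F   F   F   F   F   F
  1   T   F   F   F   F   T   F   F   F   F   F   F   F   F   F
  2   T   F   F   F   F   T   T   F   F   F   F   T   F   F   F
  3   T   F   F   F   F   T   T   F   F   T   F   T   F   F   T
  4   T   F   F   F   F   T   T   F   F   T   F   T   T   F   T
  5   T   F   F   F   F   T   T   F   F   T   T   T   T   F   T
  6   T   F   F   F   F   T   T   F   F   T   T   T   T   F   T

8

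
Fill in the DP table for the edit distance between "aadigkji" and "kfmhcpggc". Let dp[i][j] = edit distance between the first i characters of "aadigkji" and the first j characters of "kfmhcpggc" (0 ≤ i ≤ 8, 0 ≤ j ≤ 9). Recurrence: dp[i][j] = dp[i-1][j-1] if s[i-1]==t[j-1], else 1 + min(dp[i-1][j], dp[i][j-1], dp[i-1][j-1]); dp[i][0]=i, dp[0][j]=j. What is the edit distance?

9

   ''  k  f  m  h  c  p  g  g  c
''  0  1  2  3  4  5  6  7  8  9
 a  1  1  2  3  4  5  6  7  8  9
 a  2  2  2  3  4  5  6  7  8  9
 d  3  3  3  3  4  5  6  7  8  9
 i  4  4  4  4  4  5  6  7  8  9
 g  5  5  5  5  5  5  6  6  7  8
 k  6  5  6  6  6  6  6  7  7  8
 j  7  6  6  7  7  7  7  7  8  8
 i  8  7  7  7  8  8  8  8  8  9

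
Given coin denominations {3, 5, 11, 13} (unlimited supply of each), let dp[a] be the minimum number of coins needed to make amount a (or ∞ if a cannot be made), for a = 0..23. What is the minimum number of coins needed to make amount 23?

 a  0  1  2  3  4  5  6  7  8  9 10 11 12 13 14 15 16 17 18 19 20 21 22 23
dp  0  -  -  1  -  1  2  -  2  3  2  1  4  1  2  3  2  3  2  3  4  3  2  3
(- denotes ∞ / unreachable)

3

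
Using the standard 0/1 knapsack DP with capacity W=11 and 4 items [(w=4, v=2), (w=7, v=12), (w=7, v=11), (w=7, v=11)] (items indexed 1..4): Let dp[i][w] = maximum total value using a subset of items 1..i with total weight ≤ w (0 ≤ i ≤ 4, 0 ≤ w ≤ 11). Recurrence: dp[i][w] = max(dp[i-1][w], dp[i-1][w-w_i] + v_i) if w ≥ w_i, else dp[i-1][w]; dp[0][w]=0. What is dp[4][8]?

12

i\w   0   1   2   3   4   5   6   7   8   9  10  11
  0   0   0   0   0   0   0   0   0   0   0   0   0
  1   0   0   0   0   2   2   2   2   2   2   2   2
  2   0   0   0   0   2   2   2  12  12  12  12  14
  3   0   0   0   0   2   2   2  12  12  12  12  14
  4   0   0   0   0   2   2   2  12  12  12  12  14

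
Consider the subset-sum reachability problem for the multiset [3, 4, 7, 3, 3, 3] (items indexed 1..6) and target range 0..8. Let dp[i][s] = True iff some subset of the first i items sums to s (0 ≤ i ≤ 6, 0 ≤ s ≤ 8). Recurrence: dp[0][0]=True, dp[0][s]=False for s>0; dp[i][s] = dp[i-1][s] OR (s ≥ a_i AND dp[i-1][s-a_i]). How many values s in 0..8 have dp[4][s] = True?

i\s   0   1   2   3   4   5   6   7   8
  0   T   F   F   F   F   F   F   F   F
  1   T   F   F   T   F   F   F   F   F
  2   T   F   F   T   T   F   F   T   F
  3   T   F   F   T   T   F   F   T   F
  4   T   F   F   T   T   F   T   T   F
  5   T   F   F   T   T   F   T   T   F
  6   T   F   F   T   T   F   T   T   F

5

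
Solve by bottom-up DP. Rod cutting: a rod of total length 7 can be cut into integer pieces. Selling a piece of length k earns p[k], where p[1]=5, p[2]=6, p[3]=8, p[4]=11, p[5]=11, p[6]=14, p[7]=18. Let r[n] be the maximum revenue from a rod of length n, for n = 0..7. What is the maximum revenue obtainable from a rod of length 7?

35

   n    0    1    2    3    4    5    6    7
r[n]    0    5   10   15   20   25   30   35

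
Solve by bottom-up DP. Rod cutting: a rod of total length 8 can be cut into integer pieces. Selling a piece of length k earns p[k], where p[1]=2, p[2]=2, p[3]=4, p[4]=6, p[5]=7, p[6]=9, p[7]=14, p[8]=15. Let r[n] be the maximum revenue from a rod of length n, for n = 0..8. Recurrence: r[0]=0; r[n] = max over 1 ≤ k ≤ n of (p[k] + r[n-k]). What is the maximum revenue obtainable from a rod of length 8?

   n    0    1    2    3    4    5    6    7    8
r[n]    0    2    4    6    8   10   12   14   16

16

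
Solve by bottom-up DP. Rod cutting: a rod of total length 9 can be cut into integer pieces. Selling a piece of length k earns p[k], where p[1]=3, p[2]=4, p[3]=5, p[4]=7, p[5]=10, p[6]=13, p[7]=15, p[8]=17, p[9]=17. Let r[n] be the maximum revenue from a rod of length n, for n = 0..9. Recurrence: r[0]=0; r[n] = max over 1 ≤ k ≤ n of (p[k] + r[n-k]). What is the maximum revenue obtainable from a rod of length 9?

27

   n    0    1    2    3    4    5    6    7    8    9
r[n]    0    3    6    9   12   15   18   21   24   27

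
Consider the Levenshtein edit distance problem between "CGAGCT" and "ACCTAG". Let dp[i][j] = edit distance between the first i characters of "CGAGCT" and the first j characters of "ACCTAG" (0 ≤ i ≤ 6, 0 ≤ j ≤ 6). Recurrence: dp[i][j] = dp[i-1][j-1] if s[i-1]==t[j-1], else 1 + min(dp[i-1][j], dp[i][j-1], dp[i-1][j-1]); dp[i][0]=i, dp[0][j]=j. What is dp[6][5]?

   ''  A  C  C  T  A  G
''  0  1  2  3  4  5  6
 C  1  1  1  2  3  4  5
 G  2  2  2  2  3  4  4
 A  3  2  3  3  3  3  4
 G  4  3  3  4  4  4  3
 C  5  4  3  3  4  5  4
 T  6  5  4  4  3  4  5

4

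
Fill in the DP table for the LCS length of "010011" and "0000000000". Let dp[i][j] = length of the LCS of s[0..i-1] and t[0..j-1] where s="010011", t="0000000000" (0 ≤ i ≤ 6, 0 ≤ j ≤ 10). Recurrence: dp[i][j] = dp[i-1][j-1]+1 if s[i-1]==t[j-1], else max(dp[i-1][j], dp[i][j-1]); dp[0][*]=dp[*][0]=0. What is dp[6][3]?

3

   ''  0  0  0  0  0  0  0  0  0  0
''  0  0  0  0  0  0  0  0  0  0  0
 0  0  1  1  1  1  1  1  1  1  1  1
 1  0  1  1  1  1  1  1  1  1  1  1
 0  0  1  2  2  2  2  2  2  2  2  2
 0  0  1  2  3  3  3  3  3  3  3  3
 1  0  1  2  3  3  3  3  3  3  3  3
 1  0  1  2  3  3  3  3  3  3  3  3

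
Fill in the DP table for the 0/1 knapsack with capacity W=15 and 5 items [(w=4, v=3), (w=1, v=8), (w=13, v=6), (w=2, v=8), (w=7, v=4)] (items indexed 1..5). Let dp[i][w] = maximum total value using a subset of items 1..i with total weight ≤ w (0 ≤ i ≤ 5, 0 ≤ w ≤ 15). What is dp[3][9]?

i\w   0   1   2   3   4   5   6   7   8   9  10  11  12  13  14  15
  0   0   0   0   0   0   0   0   0   0   0   0   0   0   0   0   0
  1   0   0   0   0   3   3   3   3   3   3   3   3   3   3   3   3
  2   0   8   8   8   8  11  11  11  11  11  11  11  11  11  11  11
  3   0   8   8   8   8  11  11  11  11  11  11  11  11  11  14  14
  4   0   8   8  16  16  16  16  19  19  19  19  19  19  19  19  19
  5   0   8   8  16  16  16  16  19  19  19  20  20  20  20  23  23

11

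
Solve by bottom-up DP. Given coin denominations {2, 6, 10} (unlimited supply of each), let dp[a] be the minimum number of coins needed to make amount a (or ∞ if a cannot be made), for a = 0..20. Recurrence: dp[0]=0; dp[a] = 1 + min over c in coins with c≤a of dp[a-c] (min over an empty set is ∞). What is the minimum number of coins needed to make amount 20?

 a  0  1  2  3  4  5  6  7  8  9 10 11 12 13 14 15 16 17 18 19 20
dp  0  -  1  -  2  -  1  -  2  -  1  -  2  -  3  -  2  -  3  -  2
(- denotes ∞ / unreachable)

2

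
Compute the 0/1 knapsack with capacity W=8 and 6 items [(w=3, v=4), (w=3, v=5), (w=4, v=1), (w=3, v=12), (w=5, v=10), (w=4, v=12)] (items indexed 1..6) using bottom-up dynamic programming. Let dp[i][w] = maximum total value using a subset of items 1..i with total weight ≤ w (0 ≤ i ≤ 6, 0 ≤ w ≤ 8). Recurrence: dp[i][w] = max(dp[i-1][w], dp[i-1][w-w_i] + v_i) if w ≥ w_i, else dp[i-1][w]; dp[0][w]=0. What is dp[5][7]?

17

i\w   0   1   2   3   4   5   6   7   8
  0   0   0   0   0   0   0   0   0   0
  1   0   0   0   4   4   4   4   4   4
  2   0   0   0   5   5   5   9   9   9
  3   0   0   0   5   5   5   9   9   9
  4   0   0   0  12  12  12  17  17  17
  5   0   0   0  12  12  12  17  17  22
  6   0   0   0  12  12  12  17  24  24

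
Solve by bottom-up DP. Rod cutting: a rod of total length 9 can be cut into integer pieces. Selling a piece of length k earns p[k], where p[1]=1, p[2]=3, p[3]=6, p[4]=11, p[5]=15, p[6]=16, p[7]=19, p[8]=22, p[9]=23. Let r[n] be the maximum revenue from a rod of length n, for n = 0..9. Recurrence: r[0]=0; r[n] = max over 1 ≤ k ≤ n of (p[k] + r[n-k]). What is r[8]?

   n    0    1    2    3    4    5    6    7    8    9
r[n]    0    1    3    6   11   15   16   19   22   26

22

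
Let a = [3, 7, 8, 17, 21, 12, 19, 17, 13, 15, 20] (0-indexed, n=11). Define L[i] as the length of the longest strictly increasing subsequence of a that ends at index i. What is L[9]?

6

   i    0    1    2    3    4    5    6    7    8    9   10
a[i]    3    7    8   17   21   12   19   17   13   15   20
L[i]    1    2    3    4    5    4    5    5    5    6    7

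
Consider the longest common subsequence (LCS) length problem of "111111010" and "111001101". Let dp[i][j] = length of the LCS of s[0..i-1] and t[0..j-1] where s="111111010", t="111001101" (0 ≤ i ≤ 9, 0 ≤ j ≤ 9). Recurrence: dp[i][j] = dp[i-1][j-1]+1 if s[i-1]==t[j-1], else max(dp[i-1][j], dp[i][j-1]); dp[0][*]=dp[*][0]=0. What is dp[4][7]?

   ''  1  1  1  0  0  1  1  0  1
''  0  0  0  0  0  0  0  0  0  0
 1  0  1  1  1  1  1  1  1  1  1
 1  0  1  2  2  2  2  2  2  2  2
 1  0  1  2  3  3  3  3  3  3  3
 1  0  1  2  3  3  3  4  4  4  4
 1  0  1  2  3  3  3  4  5  5  5
 1  0  1  2  3  3  3  4  5  5  6
 0  0  1  2  3  4  4  4  5  6  6
 1  0  1  2  3  4  4  5  5  6  7
 0  0  1  2  3  4  5  5  5  6  7

4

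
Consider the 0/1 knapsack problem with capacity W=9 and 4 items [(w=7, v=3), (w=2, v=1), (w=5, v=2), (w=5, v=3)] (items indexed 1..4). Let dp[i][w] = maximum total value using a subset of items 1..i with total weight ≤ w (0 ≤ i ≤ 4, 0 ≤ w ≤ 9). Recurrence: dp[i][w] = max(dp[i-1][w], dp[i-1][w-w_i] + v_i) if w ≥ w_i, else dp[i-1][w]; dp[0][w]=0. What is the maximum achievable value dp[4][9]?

4

i\w   0   1   2   3   4   5   6   7   8   9
  0   0   0   0   0   0   0   0   0   0   0
  1   0   0   0   0   0   0   0   3   3   3
  2   0   0   1   1   1   1   1   3   3   4
  3   0   0   1   1   1   2   2   3   3   4
  4   0   0   1   1   1   3   3   4   4   4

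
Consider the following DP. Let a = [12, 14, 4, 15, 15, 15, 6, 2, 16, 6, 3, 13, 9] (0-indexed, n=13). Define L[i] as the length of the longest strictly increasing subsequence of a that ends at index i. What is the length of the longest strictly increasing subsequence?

4

   i    0    1    2    3    4    5    6    7    8    9   10   11   12
a[i]   12   14    4   15   15   15    6    2   16    6    3   13    9
L[i]    1    2    1    3    3    3    2    1    4    2    2    3    3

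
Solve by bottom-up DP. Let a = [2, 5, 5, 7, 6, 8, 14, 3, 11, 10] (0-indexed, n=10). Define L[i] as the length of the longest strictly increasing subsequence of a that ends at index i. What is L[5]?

4

   i    0    1    2    3    4    5    6    7    8    9
a[i]    2    5    5    7    6    8   14    3   11   10
L[i]    1    2    2    3    3    4    5    2    5    5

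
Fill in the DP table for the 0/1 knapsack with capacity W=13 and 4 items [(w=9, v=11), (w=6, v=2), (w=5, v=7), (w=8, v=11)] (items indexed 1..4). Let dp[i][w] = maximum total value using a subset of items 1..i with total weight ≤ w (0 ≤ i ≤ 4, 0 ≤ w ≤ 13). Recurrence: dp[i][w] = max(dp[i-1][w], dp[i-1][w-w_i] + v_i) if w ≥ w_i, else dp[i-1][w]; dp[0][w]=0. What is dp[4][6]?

7

i\w   0   1   2   3   4   5   6   7   8   9  10  11  12  13
  0   0   0   0   0   0   0   0   0   0   0   0   0   0   0
  1   0   0   0   0   0   0   0   0   0  11  11  11  11  11
  2   0   0   0   0   0   0   2   2   2  11  11  11  11  11
  3   0   0   0   0   0   7   7   7   7  11  11  11  11  11
  4   0   0   0   0   0   7   7   7  11  11  11  11  11  18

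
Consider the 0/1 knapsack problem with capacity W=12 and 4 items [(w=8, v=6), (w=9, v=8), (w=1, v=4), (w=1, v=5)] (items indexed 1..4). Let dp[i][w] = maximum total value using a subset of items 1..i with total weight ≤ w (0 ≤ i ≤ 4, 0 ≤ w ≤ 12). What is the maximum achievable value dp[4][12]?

i\w   0   1   2   3   4   5   6   7   8   9  10  11  12
  0   0   0   0   0   0   0   0   0   0   0   0   0   0
  1   0   0   0   0   0   0   0   0   6   6   6   6   6
  2   0   0   0   0   0   0   0   0   6   8   8   8   8
  3   0   4   4   4   4   4   4   4   6  10  12  12  12
  4   0   5   9   9   9   9   9   9   9  11  15  17  17

17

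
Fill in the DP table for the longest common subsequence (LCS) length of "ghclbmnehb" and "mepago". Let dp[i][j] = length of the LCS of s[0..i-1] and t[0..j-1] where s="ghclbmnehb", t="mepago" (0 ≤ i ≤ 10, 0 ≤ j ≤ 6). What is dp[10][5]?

2

   ''  m  e  p  a  g  o
''  0  0  0  0  0  0  0
 g  0  0  0  0  0  1  1
 h  0  0  0  0  0  1  1
 c  0  0  0  0  0  1  1
 l  0  0  0  0  0  1  1
 b  0  0  0  0  0  1  1
 m  0  1  1  1  1  1  1
 n  0  1  1  1  1  1  1
 e  0  1  2  2  2  2  2
 h  0  1  2  2  2  2  2
 b  0  1  2  2  2  2  2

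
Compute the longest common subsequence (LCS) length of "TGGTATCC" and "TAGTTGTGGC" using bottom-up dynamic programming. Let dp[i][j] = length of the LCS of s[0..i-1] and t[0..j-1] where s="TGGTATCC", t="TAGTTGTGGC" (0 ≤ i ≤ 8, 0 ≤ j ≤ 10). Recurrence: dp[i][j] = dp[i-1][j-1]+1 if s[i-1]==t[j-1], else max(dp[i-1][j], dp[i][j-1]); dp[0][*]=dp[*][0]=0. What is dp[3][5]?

   ''  T  A  G  T  T  G  T  G  G  C
''  0  0  0  0  0  0  0  0  0  0  0
 T  0  1  1  1  1  1  1  1  1  1  1
 G  0  1  1  2  2  2  2  2  2  2  2
 G  0  1  1  2  2  2  3  3  3  3  3
 T  0  1  1  2  3  3  3  4  4  4  4
 A  0  1  2  2  3  3  3  4  4  4  4
 T  0  1  2  2  3  4  4  4  4  4  4
 C  0  1  2  2  3  4  4  4  4  4  5
 C  0  1  2  2  3  4  4  4  4  4  5

2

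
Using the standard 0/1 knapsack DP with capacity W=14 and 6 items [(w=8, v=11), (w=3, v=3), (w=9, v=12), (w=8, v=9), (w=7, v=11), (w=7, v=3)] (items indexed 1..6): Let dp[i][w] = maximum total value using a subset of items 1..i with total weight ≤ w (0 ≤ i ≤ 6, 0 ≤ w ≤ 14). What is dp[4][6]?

i\w   0   1   2   3   4   5   6   7   8   9  10  11  12  13  14
  0   0   0   0   0   0   0   0   0   0   0   0   0   0   0   0
  1   0   0   0   0   0   0   0   0  11  11  11  11  11  11  11
  2   0   0   0   3   3   3   3   3  11  11  11  14  14  14  14
  3   0   0   0   3   3   3   3   3  11  12  12  14  15  15  15
  4   0   0   0   3   3   3   3   3  11  12  12  14  15  15  15
  5   0   0   0   3   3   3   3  11  11  12  14  14  15  15  15
  6   0   0   0   3   3   3   3  11  11  12  14  14  15  15  15

3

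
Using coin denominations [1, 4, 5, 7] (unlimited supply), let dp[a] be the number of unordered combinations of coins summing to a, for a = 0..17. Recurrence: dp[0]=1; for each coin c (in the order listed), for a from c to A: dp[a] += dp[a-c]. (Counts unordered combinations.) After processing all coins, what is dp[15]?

15

after  coin     0     1     2     3     4     5     6     7     8     9    10    11    12    13    14    15    16    17
          1     1     1     1     1     1     1     1     1     1     1     1     1     1     1     1     1     1     1
          4     1     1     1     1     2     2     2     2     3     3     3     3     4     4     4     4     5     5
          5     1     1     1     1     2     3     3     3     4     5     6     6     7     8     9    10    11    12
          7     1     1     1     1     2     3     3     4     5     6     7     8    10    11    13    15    17    19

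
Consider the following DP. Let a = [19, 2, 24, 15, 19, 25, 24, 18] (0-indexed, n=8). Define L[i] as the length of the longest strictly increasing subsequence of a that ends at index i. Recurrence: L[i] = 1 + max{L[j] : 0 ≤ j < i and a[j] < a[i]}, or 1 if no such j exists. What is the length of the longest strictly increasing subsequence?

4

   i    0    1    2    3    4    5    6    7
a[i]   19    2   24   15   19   25   24   18
L[i]    1    1    2    2    3    4    4    3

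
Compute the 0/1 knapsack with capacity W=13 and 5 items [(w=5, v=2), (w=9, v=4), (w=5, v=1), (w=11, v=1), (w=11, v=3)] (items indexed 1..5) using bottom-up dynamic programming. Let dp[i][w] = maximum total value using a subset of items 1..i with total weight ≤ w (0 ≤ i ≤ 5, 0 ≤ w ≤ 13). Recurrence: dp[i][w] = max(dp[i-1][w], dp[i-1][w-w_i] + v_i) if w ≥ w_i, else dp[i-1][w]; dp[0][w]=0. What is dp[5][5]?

i\w   0   1   2   3   4   5   6   7   8   9  10  11  12  13
  0   0   0   0   0   0   0   0   0   0   0   0   0   0   0
  1   0   0   0   0   0   2   2   2   2   2   2   2   2   2
  2   0   0   0   0   0   2   2   2   2   4   4   4   4   4
  3   0   0   0   0   0   2   2   2   2   4   4   4   4   4
  4   0   0   0   0   0   2   2   2   2   4   4   4   4   4
  5   0   0   0   0   0   2   2   2   2   4   4   4   4   4

2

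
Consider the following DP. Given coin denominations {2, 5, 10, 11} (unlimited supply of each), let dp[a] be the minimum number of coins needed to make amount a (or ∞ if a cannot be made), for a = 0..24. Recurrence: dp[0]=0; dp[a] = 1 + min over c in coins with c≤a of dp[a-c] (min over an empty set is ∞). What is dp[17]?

3

 a  0  1  2  3  4  5  6  7  8  9 10 11 12 13 14 15 16 17 18 19 20 21 22 23 24
dp  0  -  1  -  2  1  3  2  4  3  1  1  2  2  3  2  2  3  3  4  2  2  2  3  3
(- denotes ∞ / unreachable)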